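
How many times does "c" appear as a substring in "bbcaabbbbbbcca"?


Searching for "c" in "bbcaabbbbbbcca"
Scanning each position:
  Position 0: "b" => no
  Position 1: "b" => no
  Position 2: "c" => MATCH
  Position 3: "a" => no
  Position 4: "a" => no
  Position 5: "b" => no
  Position 6: "b" => no
  Position 7: "b" => no
  Position 8: "b" => no
  Position 9: "b" => no
  Position 10: "b" => no
  Position 11: "c" => MATCH
  Position 12: "c" => MATCH
  Position 13: "a" => no
Total occurrences: 3

3


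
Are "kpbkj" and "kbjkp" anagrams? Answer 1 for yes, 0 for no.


Strings: "kpbkj", "kbjkp"
Sorted first:  bjkkp
Sorted second: bjkkp
Sorted forms match => anagrams

1


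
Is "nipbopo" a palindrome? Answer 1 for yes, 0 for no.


Input: nipbopo
Reversed: opobpin
  Compare pos 0 ('n') with pos 6 ('o'): MISMATCH
  Compare pos 1 ('i') with pos 5 ('p'): MISMATCH
  Compare pos 2 ('p') with pos 4 ('o'): MISMATCH
Result: not a palindrome

0


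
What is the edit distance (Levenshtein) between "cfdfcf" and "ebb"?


Computing edit distance: "cfdfcf" -> "ebb"
DP table:
           e    b    b
      0    1    2    3
  c   1    1    2    3
  f   2    2    2    3
  d   3    3    3    3
  f   4    4    4    4
  c   5    5    5    5
  f   6    6    6    6
Edit distance = dp[6][3] = 6

6


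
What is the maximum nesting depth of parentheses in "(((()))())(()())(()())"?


Input: "(((()))())(()())(()())"
Tracking depth:
  Position 0 '(': depth becomes 1
  Position 1 '(': depth becomes 2
  Position 2 '(': depth becomes 3
  Position 3 '(': depth becomes 4
  Position 4 ')': depth becomes 3
  Position 5 ')': depth becomes 2
  Position 6 ')': depth becomes 1
  Position 7 '(': depth becomes 2
  Position 8 ')': depth becomes 1
  Position 9 ')': depth becomes 0
  Position 10 '(': depth becomes 1
  Position 11 '(': depth becomes 2
  Position 12 ')': depth becomes 1
  Position 13 '(': depth becomes 2
  Position 14 ')': depth becomes 1
  Position 15 ')': depth becomes 0
  Position 16 '(': depth becomes 1
  Position 17 '(': depth becomes 2
  Position 18 ')': depth becomes 1
  Position 19 '(': depth becomes 2
  Position 20 ')': depth becomes 1
  Position 21 ')': depth becomes 0
Maximum depth reached: 4

4


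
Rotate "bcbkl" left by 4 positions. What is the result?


Input: "bcbkl", rotate left by 4
First 4 characters: "bcbk"
Remaining characters: "l"
Concatenate remaining + first: "l" + "bcbk" = "lbcbk"

lbcbk


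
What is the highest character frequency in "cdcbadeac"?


Input: cdcbadeac
Character counts:
  'a': 2
  'b': 1
  'c': 3
  'd': 2
  'e': 1
Maximum frequency: 3

3


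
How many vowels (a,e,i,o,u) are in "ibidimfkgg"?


Input: ibidimfkgg
Checking each character:
  'i' at position 0: vowel (running total: 1)
  'b' at position 1: consonant
  'i' at position 2: vowel (running total: 2)
  'd' at position 3: consonant
  'i' at position 4: vowel (running total: 3)
  'm' at position 5: consonant
  'f' at position 6: consonant
  'k' at position 7: consonant
  'g' at position 8: consonant
  'g' at position 9: consonant
Total vowels: 3

3


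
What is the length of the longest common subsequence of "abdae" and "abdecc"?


LCS of "abdae" and "abdecc"
DP table:
           a    b    d    e    c    c
      0    0    0    0    0    0    0
  a   0    1    1    1    1    1    1
  b   0    1    2    2    2    2    2
  d   0    1    2    3    3    3    3
  a   0    1    2    3    3    3    3
  e   0    1    2    3    4    4    4
LCS length = dp[5][6] = 4

4


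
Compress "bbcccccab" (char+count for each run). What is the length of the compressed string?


Input: bbcccccab
Runs:
  'b' x 2 => "b2"
  'c' x 5 => "c5"
  'a' x 1 => "a1"
  'b' x 1 => "b1"
Compressed: "b2c5a1b1"
Compressed length: 8

8


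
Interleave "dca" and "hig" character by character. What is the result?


Interleaving "dca" and "hig":
  Position 0: 'd' from first, 'h' from second => "dh"
  Position 1: 'c' from first, 'i' from second => "ci"
  Position 2: 'a' from first, 'g' from second => "ag"
Result: dhciag

dhciag


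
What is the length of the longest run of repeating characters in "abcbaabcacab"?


Input: "abcbaabcacab"
Scanning for longest run:
  Position 1 ('b'): new char, reset run to 1
  Position 2 ('c'): new char, reset run to 1
  Position 3 ('b'): new char, reset run to 1
  Position 4 ('a'): new char, reset run to 1
  Position 5 ('a'): continues run of 'a', length=2
  Position 6 ('b'): new char, reset run to 1
  Position 7 ('c'): new char, reset run to 1
  Position 8 ('a'): new char, reset run to 1
  Position 9 ('c'): new char, reset run to 1
  Position 10 ('a'): new char, reset run to 1
  Position 11 ('b'): new char, reset run to 1
Longest run: 'a' with length 2

2


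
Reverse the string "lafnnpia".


Input: lafnnpia
Reading characters right to left:
  Position 7: 'a'
  Position 6: 'i'
  Position 5: 'p'
  Position 4: 'n'
  Position 3: 'n'
  Position 2: 'f'
  Position 1: 'a'
  Position 0: 'l'
Reversed: aipnnfal

aipnnfal


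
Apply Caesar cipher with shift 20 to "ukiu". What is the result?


Caesar cipher: shift "ukiu" by 20
  'u' (pos 20) + 20 = pos 14 = 'o'
  'k' (pos 10) + 20 = pos 4 = 'e'
  'i' (pos 8) + 20 = pos 2 = 'c'
  'u' (pos 20) + 20 = pos 14 = 'o'
Result: oeco

oeco


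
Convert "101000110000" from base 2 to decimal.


Input: "101000110000" in base 2
Positional expansion:
  Digit '1' (value 1) x 2^11 = 2048
  Digit '0' (value 0) x 2^10 = 0
  Digit '1' (value 1) x 2^9 = 512
  Digit '0' (value 0) x 2^8 = 0
  Digit '0' (value 0) x 2^7 = 0
  Digit '0' (value 0) x 2^6 = 0
  Digit '1' (value 1) x 2^5 = 32
  Digit '1' (value 1) x 2^4 = 16
  Digit '0' (value 0) x 2^3 = 0
  Digit '0' (value 0) x 2^2 = 0
  Digit '0' (value 0) x 2^1 = 0
  Digit '0' (value 0) x 2^0 = 0
Sum = 2608

2608


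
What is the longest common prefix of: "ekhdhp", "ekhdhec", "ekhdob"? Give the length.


Words: ekhdhp, ekhdhec, ekhdob
  Position 0: all 'e' => match
  Position 1: all 'k' => match
  Position 2: all 'h' => match
  Position 3: all 'd' => match
  Position 4: ('h', 'h', 'o') => mismatch, stop
LCP = "ekhd" (length 4)

4


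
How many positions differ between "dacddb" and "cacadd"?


Comparing "dacddb" and "cacadd" position by position:
  Position 0: 'd' vs 'c' => DIFFER
  Position 1: 'a' vs 'a' => same
  Position 2: 'c' vs 'c' => same
  Position 3: 'd' vs 'a' => DIFFER
  Position 4: 'd' vs 'd' => same
  Position 5: 'b' vs 'd' => DIFFER
Positions that differ: 3

3


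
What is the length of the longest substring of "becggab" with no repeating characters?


Input: "becggab"
Sliding window (track last position of each char):
  Position 0 ('b'): window [0,0] length 1 -- new best
  Position 1 ('e'): window [0,1] length 2 -- new best
  Position 2 ('c'): window [0,2] length 3 -- new best
  Position 3 ('g'): window [0,3] length 4 -- new best
  Position 4 ('g'): repeat (last at 3), move window start to 4
  Position 4 ('g'): window [4,4] length 1
  Position 5 ('a'): window [4,5] length 2
  Position 6 ('b'): window [4,6] length 3
Longest substring with no repeats: "becg" with length 4

4


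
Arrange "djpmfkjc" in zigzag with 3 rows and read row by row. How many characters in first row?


Zigzag "djpmfkjc" into 3 rows:
Placing characters:
  'd' => row 0
  'j' => row 1
  'p' => row 2
  'm' => row 1
  'f' => row 0
  'k' => row 1
  'j' => row 2
  'c' => row 1
Rows:
  Row 0: "df"
  Row 1: "jmkc"
  Row 2: "pj"
First row length: 2

2


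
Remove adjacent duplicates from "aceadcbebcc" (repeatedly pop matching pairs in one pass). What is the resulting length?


Input: aceadcbebcc
Stack-based adjacent duplicate removal:
  Read 'a': push. Stack: a
  Read 'c': push. Stack: ac
  Read 'e': push. Stack: ace
  Read 'a': push. Stack: acea
  Read 'd': push. Stack: acead
  Read 'c': push. Stack: aceadc
  Read 'b': push. Stack: aceadcb
  Read 'e': push. Stack: aceadcbe
  Read 'b': push. Stack: aceadcbeb
  Read 'c': push. Stack: aceadcbebc
  Read 'c': matches stack top 'c' => pop. Stack: aceadcbeb
Final stack: "aceadcbeb" (length 9)

9


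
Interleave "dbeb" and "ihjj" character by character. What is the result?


Interleaving "dbeb" and "ihjj":
  Position 0: 'd' from first, 'i' from second => "di"
  Position 1: 'b' from first, 'h' from second => "bh"
  Position 2: 'e' from first, 'j' from second => "ej"
  Position 3: 'b' from first, 'j' from second => "bj"
Result: dibhejbj

dibhejbj


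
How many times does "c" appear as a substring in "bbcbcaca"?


Searching for "c" in "bbcbcaca"
Scanning each position:
  Position 0: "b" => no
  Position 1: "b" => no
  Position 2: "c" => MATCH
  Position 3: "b" => no
  Position 4: "c" => MATCH
  Position 5: "a" => no
  Position 6: "c" => MATCH
  Position 7: "a" => no
Total occurrences: 3

3


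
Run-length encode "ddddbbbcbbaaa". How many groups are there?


Input: ddddbbbcbbaaa
Scanning for consecutive runs:
  Group 1: 'd' x 4 (positions 0-3)
  Group 2: 'b' x 3 (positions 4-6)
  Group 3: 'c' x 1 (positions 7-7)
  Group 4: 'b' x 2 (positions 8-9)
  Group 5: 'a' x 3 (positions 10-12)
Total groups: 5

5


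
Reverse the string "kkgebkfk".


Input: kkgebkfk
Reading characters right to left:
  Position 7: 'k'
  Position 6: 'f'
  Position 5: 'k'
  Position 4: 'b'
  Position 3: 'e'
  Position 2: 'g'
  Position 1: 'k'
  Position 0: 'k'
Reversed: kfkbegkk

kfkbegkk


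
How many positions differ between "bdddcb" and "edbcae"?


Comparing "bdddcb" and "edbcae" position by position:
  Position 0: 'b' vs 'e' => DIFFER
  Position 1: 'd' vs 'd' => same
  Position 2: 'd' vs 'b' => DIFFER
  Position 3: 'd' vs 'c' => DIFFER
  Position 4: 'c' vs 'a' => DIFFER
  Position 5: 'b' vs 'e' => DIFFER
Positions that differ: 5

5


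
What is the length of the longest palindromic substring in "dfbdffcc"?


Input: "dfbdffcc"
Checking substrings for palindromes:
  [4:6] "ff" (len 2) => palindrome
  [6:8] "cc" (len 2) => palindrome
Longest palindromic substring: "ff" with length 2

2


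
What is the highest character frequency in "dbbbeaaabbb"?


Input: dbbbeaaabbb
Character counts:
  'a': 3
  'b': 6
  'd': 1
  'e': 1
Maximum frequency: 6

6


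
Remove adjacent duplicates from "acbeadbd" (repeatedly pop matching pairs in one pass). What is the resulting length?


Input: acbeadbd
Stack-based adjacent duplicate removal:
  Read 'a': push. Stack: a
  Read 'c': push. Stack: ac
  Read 'b': push. Stack: acb
  Read 'e': push. Stack: acbe
  Read 'a': push. Stack: acbea
  Read 'd': push. Stack: acbead
  Read 'b': push. Stack: acbeadb
  Read 'd': push. Stack: acbeadbd
Final stack: "acbeadbd" (length 8)

8


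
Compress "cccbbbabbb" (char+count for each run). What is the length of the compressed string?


Input: cccbbbabbb
Runs:
  'c' x 3 => "c3"
  'b' x 3 => "b3"
  'a' x 1 => "a1"
  'b' x 3 => "b3"
Compressed: "c3b3a1b3"
Compressed length: 8

8


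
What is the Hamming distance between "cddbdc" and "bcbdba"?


Comparing "cddbdc" and "bcbdba" position by position:
  Position 0: 'c' vs 'b' => differ
  Position 1: 'd' vs 'c' => differ
  Position 2: 'd' vs 'b' => differ
  Position 3: 'b' vs 'd' => differ
  Position 4: 'd' vs 'b' => differ
  Position 5: 'c' vs 'a' => differ
Total differences (Hamming distance): 6

6


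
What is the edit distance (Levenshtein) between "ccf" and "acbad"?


Computing edit distance: "ccf" -> "acbad"
DP table:
           a    c    b    a    d
      0    1    2    3    4    5
  c   1    1    1    2    3    4
  c   2    2    1    2    3    4
  f   3    3    2    2    3    4
Edit distance = dp[3][5] = 4

4


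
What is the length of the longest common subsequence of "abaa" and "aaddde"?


LCS of "abaa" and "aaddde"
DP table:
           a    a    d    d    d    e
      0    0    0    0    0    0    0
  a   0    1    1    1    1    1    1
  b   0    1    1    1    1    1    1
  a   0    1    2    2    2    2    2
  a   0    1    2    2    2    2    2
LCS length = dp[4][6] = 2

2


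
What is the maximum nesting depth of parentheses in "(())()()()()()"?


Input: "(())()()()()()"
Tracking depth:
  Position 0 '(': depth becomes 1
  Position 1 '(': depth becomes 2
  Position 2 ')': depth becomes 1
  Position 3 ')': depth becomes 0
  Position 4 '(': depth becomes 1
  Position 5 ')': depth becomes 0
  Position 6 '(': depth becomes 1
  Position 7 ')': depth becomes 0
  Position 8 '(': depth becomes 1
  Position 9 ')': depth becomes 0
  Position 10 '(': depth becomes 1
  Position 11 ')': depth becomes 0
  Position 12 '(': depth becomes 1
  Position 13 ')': depth becomes 0
Maximum depth reached: 2

2


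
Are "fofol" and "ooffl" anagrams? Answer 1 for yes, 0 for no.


Strings: "fofol", "ooffl"
Sorted first:  ffloo
Sorted second: ffloo
Sorted forms match => anagrams

1


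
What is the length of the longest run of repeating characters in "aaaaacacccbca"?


Input: "aaaaacacccbca"
Scanning for longest run:
  Position 1 ('a'): continues run of 'a', length=2
  Position 2 ('a'): continues run of 'a', length=3
  Position 3 ('a'): continues run of 'a', length=4
  Position 4 ('a'): continues run of 'a', length=5
  Position 5 ('c'): new char, reset run to 1
  Position 6 ('a'): new char, reset run to 1
  Position 7 ('c'): new char, reset run to 1
  Position 8 ('c'): continues run of 'c', length=2
  Position 9 ('c'): continues run of 'c', length=3
  Position 10 ('b'): new char, reset run to 1
  Position 11 ('c'): new char, reset run to 1
  Position 12 ('a'): new char, reset run to 1
Longest run: 'a' with length 5

5


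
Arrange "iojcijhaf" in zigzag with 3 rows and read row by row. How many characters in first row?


Zigzag "iojcijhaf" into 3 rows:
Placing characters:
  'i' => row 0
  'o' => row 1
  'j' => row 2
  'c' => row 1
  'i' => row 0
  'j' => row 1
  'h' => row 2
  'a' => row 1
  'f' => row 0
Rows:
  Row 0: "iif"
  Row 1: "ocja"
  Row 2: "jh"
First row length: 3

3


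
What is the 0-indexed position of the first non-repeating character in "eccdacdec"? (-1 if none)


Input: eccdacdec
Character frequencies:
  'a': 1
  'c': 4
  'd': 2
  'e': 2
Scanning left to right for freq == 1:
  Position 0 ('e'): freq=2, skip
  Position 1 ('c'): freq=4, skip
  Position 2 ('c'): freq=4, skip
  Position 3 ('d'): freq=2, skip
  Position 4 ('a'): unique! => answer = 4

4


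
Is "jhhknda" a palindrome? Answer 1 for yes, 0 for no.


Input: jhhknda
Reversed: adnkhhj
  Compare pos 0 ('j') with pos 6 ('a'): MISMATCH
  Compare pos 1 ('h') with pos 5 ('d'): MISMATCH
  Compare pos 2 ('h') with pos 4 ('n'): MISMATCH
Result: not a palindrome

0


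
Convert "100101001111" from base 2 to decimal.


Input: "100101001111" in base 2
Positional expansion:
  Digit '1' (value 1) x 2^11 = 2048
  Digit '0' (value 0) x 2^10 = 0
  Digit '0' (value 0) x 2^9 = 0
  Digit '1' (value 1) x 2^8 = 256
  Digit '0' (value 0) x 2^7 = 0
  Digit '1' (value 1) x 2^6 = 64
  Digit '0' (value 0) x 2^5 = 0
  Digit '0' (value 0) x 2^4 = 0
  Digit '1' (value 1) x 2^3 = 8
  Digit '1' (value 1) x 2^2 = 4
  Digit '1' (value 1) x 2^1 = 2
  Digit '1' (value 1) x 2^0 = 1
Sum = 2383

2383


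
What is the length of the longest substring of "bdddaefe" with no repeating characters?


Input: "bdddaefe"
Sliding window (track last position of each char):
  Position 0 ('b'): window [0,0] length 1 -- new best
  Position 1 ('d'): window [0,1] length 2 -- new best
  Position 2 ('d'): repeat (last at 1), move window start to 2
  Position 2 ('d'): window [2,2] length 1
  Position 3 ('d'): repeat (last at 2), move window start to 3
  Position 3 ('d'): window [3,3] length 1
  Position 4 ('a'): window [3,4] length 2
  Position 5 ('e'): window [3,5] length 3 -- new best
  Position 6 ('f'): window [3,6] length 4 -- new best
  Position 7 ('e'): repeat (last at 5), move window start to 6
  Position 7 ('e'): window [6,7] length 2
Longest substring with no repeats: "daef" with length 4

4


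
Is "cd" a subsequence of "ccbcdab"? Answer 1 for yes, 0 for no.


Check if "cd" is a subsequence of "ccbcdab"
Greedy scan:
  Position 0 ('c'): matches sub[0] = 'c'
  Position 1 ('c'): no match needed
  Position 2 ('b'): no match needed
  Position 3 ('c'): no match needed
  Position 4 ('d'): matches sub[1] = 'd'
  Position 5 ('a'): no match needed
  Position 6 ('b'): no match needed
All 2 characters matched => is a subsequence

1


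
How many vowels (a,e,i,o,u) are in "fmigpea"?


Input: fmigpea
Checking each character:
  'f' at position 0: consonant
  'm' at position 1: consonant
  'i' at position 2: vowel (running total: 1)
  'g' at position 3: consonant
  'p' at position 4: consonant
  'e' at position 5: vowel (running total: 2)
  'a' at position 6: vowel (running total: 3)
Total vowels: 3

3


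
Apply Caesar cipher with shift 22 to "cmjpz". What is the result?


Caesar cipher: shift "cmjpz" by 22
  'c' (pos 2) + 22 = pos 24 = 'y'
  'm' (pos 12) + 22 = pos 8 = 'i'
  'j' (pos 9) + 22 = pos 5 = 'f'
  'p' (pos 15) + 22 = pos 11 = 'l'
  'z' (pos 25) + 22 = pos 21 = 'v'
Result: yiflv

yiflv


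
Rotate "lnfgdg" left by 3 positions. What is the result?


Input: "lnfgdg", rotate left by 3
First 3 characters: "lnf"
Remaining characters: "gdg"
Concatenate remaining + first: "gdg" + "lnf" = "gdglnf"

gdglnf


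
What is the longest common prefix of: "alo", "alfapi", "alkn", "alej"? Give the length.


Words: alo, alfapi, alkn, alej
  Position 0: all 'a' => match
  Position 1: all 'l' => match
  Position 2: ('o', 'f', 'k', 'e') => mismatch, stop
LCP = "al" (length 2)

2


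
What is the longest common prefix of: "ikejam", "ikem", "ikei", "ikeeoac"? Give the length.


Words: ikejam, ikem, ikei, ikeeoac
  Position 0: all 'i' => match
  Position 1: all 'k' => match
  Position 2: all 'e' => match
  Position 3: ('j', 'm', 'i', 'e') => mismatch, stop
LCP = "ike" (length 3)

3


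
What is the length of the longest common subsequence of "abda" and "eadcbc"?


LCS of "abda" and "eadcbc"
DP table:
           e    a    d    c    b    c
      0    0    0    0    0    0    0
  a   0    0    1    1    1    1    1
  b   0    0    1    1    1    2    2
  d   0    0    1    2    2    2    2
  a   0    0    1    2    2    2    2
LCS length = dp[4][6] = 2

2


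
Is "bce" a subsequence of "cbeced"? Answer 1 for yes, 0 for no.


Check if "bce" is a subsequence of "cbeced"
Greedy scan:
  Position 0 ('c'): no match needed
  Position 1 ('b'): matches sub[0] = 'b'
  Position 2 ('e'): no match needed
  Position 3 ('c'): matches sub[1] = 'c'
  Position 4 ('e'): matches sub[2] = 'e'
  Position 5 ('d'): no match needed
All 3 characters matched => is a subsequence

1


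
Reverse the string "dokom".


Input: dokom
Reading characters right to left:
  Position 4: 'm'
  Position 3: 'o'
  Position 2: 'k'
  Position 1: 'o'
  Position 0: 'd'
Reversed: mokod

mokod


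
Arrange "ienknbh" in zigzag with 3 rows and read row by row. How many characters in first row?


Zigzag "ienknbh" into 3 rows:
Placing characters:
  'i' => row 0
  'e' => row 1
  'n' => row 2
  'k' => row 1
  'n' => row 0
  'b' => row 1
  'h' => row 2
Rows:
  Row 0: "in"
  Row 1: "ekb"
  Row 2: "nh"
First row length: 2

2


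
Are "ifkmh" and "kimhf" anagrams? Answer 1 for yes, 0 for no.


Strings: "ifkmh", "kimhf"
Sorted first:  fhikm
Sorted second: fhikm
Sorted forms match => anagrams

1


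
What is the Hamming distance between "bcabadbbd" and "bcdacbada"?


Comparing "bcabadbbd" and "bcdacbada" position by position:
  Position 0: 'b' vs 'b' => same
  Position 1: 'c' vs 'c' => same
  Position 2: 'a' vs 'd' => differ
  Position 3: 'b' vs 'a' => differ
  Position 4: 'a' vs 'c' => differ
  Position 5: 'd' vs 'b' => differ
  Position 6: 'b' vs 'a' => differ
  Position 7: 'b' vs 'd' => differ
  Position 8: 'd' vs 'a' => differ
Total differences (Hamming distance): 7

7


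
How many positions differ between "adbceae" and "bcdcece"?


Comparing "adbceae" and "bcdcece" position by position:
  Position 0: 'a' vs 'b' => DIFFER
  Position 1: 'd' vs 'c' => DIFFER
  Position 2: 'b' vs 'd' => DIFFER
  Position 3: 'c' vs 'c' => same
  Position 4: 'e' vs 'e' => same
  Position 5: 'a' vs 'c' => DIFFER
  Position 6: 'e' vs 'e' => same
Positions that differ: 4

4


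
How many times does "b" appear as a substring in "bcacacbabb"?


Searching for "b" in "bcacacbabb"
Scanning each position:
  Position 0: "b" => MATCH
  Position 1: "c" => no
  Position 2: "a" => no
  Position 3: "c" => no
  Position 4: "a" => no
  Position 5: "c" => no
  Position 6: "b" => MATCH
  Position 7: "a" => no
  Position 8: "b" => MATCH
  Position 9: "b" => MATCH
Total occurrences: 4

4


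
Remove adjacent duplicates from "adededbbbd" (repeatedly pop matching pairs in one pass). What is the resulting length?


Input: adededbbbd
Stack-based adjacent duplicate removal:
  Read 'a': push. Stack: a
  Read 'd': push. Stack: ad
  Read 'e': push. Stack: ade
  Read 'd': push. Stack: aded
  Read 'e': push. Stack: adede
  Read 'd': push. Stack: adeded
  Read 'b': push. Stack: adededb
  Read 'b': matches stack top 'b' => pop. Stack: adeded
  Read 'b': push. Stack: adededb
  Read 'd': push. Stack: adededbd
Final stack: "adededbd" (length 8)

8


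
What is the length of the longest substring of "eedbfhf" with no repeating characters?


Input: "eedbfhf"
Sliding window (track last position of each char):
  Position 0 ('e'): window [0,0] length 1 -- new best
  Position 1 ('e'): repeat (last at 0), move window start to 1
  Position 1 ('e'): window [1,1] length 1
  Position 2 ('d'): window [1,2] length 2 -- new best
  Position 3 ('b'): window [1,3] length 3 -- new best
  Position 4 ('f'): window [1,4] length 4 -- new best
  Position 5 ('h'): window [1,5] length 5 -- new best
  Position 6 ('f'): repeat (last at 4), move window start to 5
  Position 6 ('f'): window [5,6] length 2
Longest substring with no repeats: "edbfh" with length 5

5


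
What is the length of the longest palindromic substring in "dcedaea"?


Input: "dcedaea"
Checking substrings for palindromes:
  [4:7] "aea" (len 3) => palindrome
Longest palindromic substring: "aea" with length 3

3


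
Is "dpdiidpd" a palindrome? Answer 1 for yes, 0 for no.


Input: dpdiidpd
Reversed: dpdiidpd
  Compare pos 0 ('d') with pos 7 ('d'): match
  Compare pos 1 ('p') with pos 6 ('p'): match
  Compare pos 2 ('d') with pos 5 ('d'): match
  Compare pos 3 ('i') with pos 4 ('i'): match
Result: palindrome

1


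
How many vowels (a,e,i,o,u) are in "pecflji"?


Input: pecflji
Checking each character:
  'p' at position 0: consonant
  'e' at position 1: vowel (running total: 1)
  'c' at position 2: consonant
  'f' at position 3: consonant
  'l' at position 4: consonant
  'j' at position 5: consonant
  'i' at position 6: vowel (running total: 2)
Total vowels: 2

2


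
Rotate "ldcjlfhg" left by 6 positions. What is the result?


Input: "ldcjlfhg", rotate left by 6
First 6 characters: "ldcjlf"
Remaining characters: "hg"
Concatenate remaining + first: "hg" + "ldcjlf" = "hgldcjlf"

hgldcjlf


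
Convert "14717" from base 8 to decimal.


Input: "14717" in base 8
Positional expansion:
  Digit '1' (value 1) x 8^4 = 4096
  Digit '4' (value 4) x 8^3 = 2048
  Digit '7' (value 7) x 8^2 = 448
  Digit '1' (value 1) x 8^1 = 8
  Digit '7' (value 7) x 8^0 = 7
Sum = 6607

6607


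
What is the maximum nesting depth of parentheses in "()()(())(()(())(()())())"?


Input: "()()(())(()(())(()())())"
Tracking depth:
  Position 0 '(': depth becomes 1
  Position 1 ')': depth becomes 0
  Position 2 '(': depth becomes 1
  Position 3 ')': depth becomes 0
  Position 4 '(': depth becomes 1
  Position 5 '(': depth becomes 2
  Position 6 ')': depth becomes 1
  Position 7 ')': depth becomes 0
  Position 8 '(': depth becomes 1
  Position 9 '(': depth becomes 2
  Position 10 ')': depth becomes 1
  Position 11 '(': depth becomes 2
  Position 12 '(': depth becomes 3
  Position 13 ')': depth becomes 2
  Position 14 ')': depth becomes 1
  Position 15 '(': depth becomes 2
  Position 16 '(': depth becomes 3
  Position 17 ')': depth becomes 2
  Position 18 '(': depth becomes 3
  Position 19 ')': depth becomes 2
  Position 20 ')': depth becomes 1
  Position 21 '(': depth becomes 2
  Position 22 ')': depth becomes 1
  Position 23 ')': depth becomes 0
Maximum depth reached: 3

3


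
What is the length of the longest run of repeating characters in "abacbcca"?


Input: "abacbcca"
Scanning for longest run:
  Position 1 ('b'): new char, reset run to 1
  Position 2 ('a'): new char, reset run to 1
  Position 3 ('c'): new char, reset run to 1
  Position 4 ('b'): new char, reset run to 1
  Position 5 ('c'): new char, reset run to 1
  Position 6 ('c'): continues run of 'c', length=2
  Position 7 ('a'): new char, reset run to 1
Longest run: 'c' with length 2

2


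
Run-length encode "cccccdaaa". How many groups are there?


Input: cccccdaaa
Scanning for consecutive runs:
  Group 1: 'c' x 5 (positions 0-4)
  Group 2: 'd' x 1 (positions 5-5)
  Group 3: 'a' x 3 (positions 6-8)
Total groups: 3

3


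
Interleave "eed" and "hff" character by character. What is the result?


Interleaving "eed" and "hff":
  Position 0: 'e' from first, 'h' from second => "eh"
  Position 1: 'e' from first, 'f' from second => "ef"
  Position 2: 'd' from first, 'f' from second => "df"
Result: ehefdf

ehefdf


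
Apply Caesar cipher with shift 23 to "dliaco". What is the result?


Caesar cipher: shift "dliaco" by 23
  'd' (pos 3) + 23 = pos 0 = 'a'
  'l' (pos 11) + 23 = pos 8 = 'i'
  'i' (pos 8) + 23 = pos 5 = 'f'
  'a' (pos 0) + 23 = pos 23 = 'x'
  'c' (pos 2) + 23 = pos 25 = 'z'
  'o' (pos 14) + 23 = pos 11 = 'l'
Result: aifxzl

aifxzl


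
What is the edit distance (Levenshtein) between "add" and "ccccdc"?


Computing edit distance: "add" -> "ccccdc"
DP table:
           c    c    c    c    d    c
      0    1    2    3    4    5    6
  a   1    1    2    3    4    5    6
  d   2    2    2    3    4    4    5
  d   3    3    3    3    4    4    5
Edit distance = dp[3][6] = 5

5


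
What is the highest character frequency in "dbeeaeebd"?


Input: dbeeaeebd
Character counts:
  'a': 1
  'b': 2
  'd': 2
  'e': 4
Maximum frequency: 4

4


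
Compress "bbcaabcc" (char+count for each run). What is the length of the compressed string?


Input: bbcaabcc
Runs:
  'b' x 2 => "b2"
  'c' x 1 => "c1"
  'a' x 2 => "a2"
  'b' x 1 => "b1"
  'c' x 2 => "c2"
Compressed: "b2c1a2b1c2"
Compressed length: 10

10


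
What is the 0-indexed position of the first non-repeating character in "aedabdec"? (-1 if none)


Input: aedabdec
Character frequencies:
  'a': 2
  'b': 1
  'c': 1
  'd': 2
  'e': 2
Scanning left to right for freq == 1:
  Position 0 ('a'): freq=2, skip
  Position 1 ('e'): freq=2, skip
  Position 2 ('d'): freq=2, skip
  Position 3 ('a'): freq=2, skip
  Position 4 ('b'): unique! => answer = 4

4


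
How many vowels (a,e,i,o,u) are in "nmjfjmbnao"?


Input: nmjfjmbnao
Checking each character:
  'n' at position 0: consonant
  'm' at position 1: consonant
  'j' at position 2: consonant
  'f' at position 3: consonant
  'j' at position 4: consonant
  'm' at position 5: consonant
  'b' at position 6: consonant
  'n' at position 7: consonant
  'a' at position 8: vowel (running total: 1)
  'o' at position 9: vowel (running total: 2)
Total vowels: 2

2


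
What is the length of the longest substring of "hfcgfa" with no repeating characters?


Input: "hfcgfa"
Sliding window (track last position of each char):
  Position 0 ('h'): window [0,0] length 1 -- new best
  Position 1 ('f'): window [0,1] length 2 -- new best
  Position 2 ('c'): window [0,2] length 3 -- new best
  Position 3 ('g'): window [0,3] length 4 -- new best
  Position 4 ('f'): repeat (last at 1), move window start to 2
  Position 4 ('f'): window [2,4] length 3
  Position 5 ('a'): window [2,5] length 4
Longest substring with no repeats: "hfcg" with length 4

4


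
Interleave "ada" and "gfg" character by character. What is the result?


Interleaving "ada" and "gfg":
  Position 0: 'a' from first, 'g' from second => "ag"
  Position 1: 'd' from first, 'f' from second => "df"
  Position 2: 'a' from first, 'g' from second => "ag"
Result: agdfag

agdfag


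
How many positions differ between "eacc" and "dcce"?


Comparing "eacc" and "dcce" position by position:
  Position 0: 'e' vs 'd' => DIFFER
  Position 1: 'a' vs 'c' => DIFFER
  Position 2: 'c' vs 'c' => same
  Position 3: 'c' vs 'e' => DIFFER
Positions that differ: 3

3


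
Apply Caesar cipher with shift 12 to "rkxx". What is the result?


Caesar cipher: shift "rkxx" by 12
  'r' (pos 17) + 12 = pos 3 = 'd'
  'k' (pos 10) + 12 = pos 22 = 'w'
  'x' (pos 23) + 12 = pos 9 = 'j'
  'x' (pos 23) + 12 = pos 9 = 'j'
Result: dwjj

dwjj


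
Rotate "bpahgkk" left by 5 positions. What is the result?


Input: "bpahgkk", rotate left by 5
First 5 characters: "bpahg"
Remaining characters: "kk"
Concatenate remaining + first: "kk" + "bpahg" = "kkbpahg"

kkbpahg


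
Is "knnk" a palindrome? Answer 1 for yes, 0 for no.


Input: knnk
Reversed: knnk
  Compare pos 0 ('k') with pos 3 ('k'): match
  Compare pos 1 ('n') with pos 2 ('n'): match
Result: palindrome

1


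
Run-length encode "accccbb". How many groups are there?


Input: accccbb
Scanning for consecutive runs:
  Group 1: 'a' x 1 (positions 0-0)
  Group 2: 'c' x 4 (positions 1-4)
  Group 3: 'b' x 2 (positions 5-6)
Total groups: 3

3


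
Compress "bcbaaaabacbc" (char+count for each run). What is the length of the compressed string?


Input: bcbaaaabacbc
Runs:
  'b' x 1 => "b1"
  'c' x 1 => "c1"
  'b' x 1 => "b1"
  'a' x 4 => "a4"
  'b' x 1 => "b1"
  'a' x 1 => "a1"
  'c' x 1 => "c1"
  'b' x 1 => "b1"
  'c' x 1 => "c1"
Compressed: "b1c1b1a4b1a1c1b1c1"
Compressed length: 18

18


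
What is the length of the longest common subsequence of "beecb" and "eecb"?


LCS of "beecb" and "eecb"
DP table:
           e    e    c    b
      0    0    0    0    0
  b   0    0    0    0    1
  e   0    1    1    1    1
  e   0    1    2    2    2
  c   0    1    2    3    3
  b   0    1    2    3    4
LCS length = dp[5][4] = 4

4


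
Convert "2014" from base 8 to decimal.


Input: "2014" in base 8
Positional expansion:
  Digit '2' (value 2) x 8^3 = 1024
  Digit '0' (value 0) x 8^2 = 0
  Digit '1' (value 1) x 8^1 = 8
  Digit '4' (value 4) x 8^0 = 4
Sum = 1036

1036


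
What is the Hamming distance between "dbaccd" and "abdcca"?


Comparing "dbaccd" and "abdcca" position by position:
  Position 0: 'd' vs 'a' => differ
  Position 1: 'b' vs 'b' => same
  Position 2: 'a' vs 'd' => differ
  Position 3: 'c' vs 'c' => same
  Position 4: 'c' vs 'c' => same
  Position 5: 'd' vs 'a' => differ
Total differences (Hamming distance): 3

3


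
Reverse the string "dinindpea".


Input: dinindpea
Reading characters right to left:
  Position 8: 'a'
  Position 7: 'e'
  Position 6: 'p'
  Position 5: 'd'
  Position 4: 'n'
  Position 3: 'i'
  Position 2: 'n'
  Position 1: 'i'
  Position 0: 'd'
Reversed: aepdninid

aepdninid


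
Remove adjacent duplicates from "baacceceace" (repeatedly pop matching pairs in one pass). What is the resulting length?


Input: baacceceace
Stack-based adjacent duplicate removal:
  Read 'b': push. Stack: b
  Read 'a': push. Stack: ba
  Read 'a': matches stack top 'a' => pop. Stack: b
  Read 'c': push. Stack: bc
  Read 'c': matches stack top 'c' => pop. Stack: b
  Read 'e': push. Stack: be
  Read 'c': push. Stack: bec
  Read 'e': push. Stack: bece
  Read 'a': push. Stack: becea
  Read 'c': push. Stack: beceac
  Read 'e': push. Stack: beceace
Final stack: "beceace" (length 7)

7


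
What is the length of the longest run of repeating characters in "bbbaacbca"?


Input: "bbbaacbca"
Scanning for longest run:
  Position 1 ('b'): continues run of 'b', length=2
  Position 2 ('b'): continues run of 'b', length=3
  Position 3 ('a'): new char, reset run to 1
  Position 4 ('a'): continues run of 'a', length=2
  Position 5 ('c'): new char, reset run to 1
  Position 6 ('b'): new char, reset run to 1
  Position 7 ('c'): new char, reset run to 1
  Position 8 ('a'): new char, reset run to 1
Longest run: 'b' with length 3

3


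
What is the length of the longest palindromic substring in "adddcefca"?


Input: "adddcefca"
Checking substrings for palindromes:
  [1:4] "ddd" (len 3) => palindrome
  [1:3] "dd" (len 2) => palindrome
  [2:4] "dd" (len 2) => palindrome
Longest palindromic substring: "ddd" with length 3

3


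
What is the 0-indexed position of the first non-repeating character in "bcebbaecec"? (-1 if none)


Input: bcebbaecec
Character frequencies:
  'a': 1
  'b': 3
  'c': 3
  'e': 3
Scanning left to right for freq == 1:
  Position 0 ('b'): freq=3, skip
  Position 1 ('c'): freq=3, skip
  Position 2 ('e'): freq=3, skip
  Position 3 ('b'): freq=3, skip
  Position 4 ('b'): freq=3, skip
  Position 5 ('a'): unique! => answer = 5

5


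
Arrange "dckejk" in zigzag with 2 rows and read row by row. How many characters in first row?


Zigzag "dckejk" into 2 rows:
Placing characters:
  'd' => row 0
  'c' => row 1
  'k' => row 0
  'e' => row 1
  'j' => row 0
  'k' => row 1
Rows:
  Row 0: "dkj"
  Row 1: "cek"
First row length: 3

3


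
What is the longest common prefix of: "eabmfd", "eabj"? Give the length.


Words: eabmfd, eabj
  Position 0: all 'e' => match
  Position 1: all 'a' => match
  Position 2: all 'b' => match
  Position 3: ('m', 'j') => mismatch, stop
LCP = "eab" (length 3)

3


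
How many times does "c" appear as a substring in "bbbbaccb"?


Searching for "c" in "bbbbaccb"
Scanning each position:
  Position 0: "b" => no
  Position 1: "b" => no
  Position 2: "b" => no
  Position 3: "b" => no
  Position 4: "a" => no
  Position 5: "c" => MATCH
  Position 6: "c" => MATCH
  Position 7: "b" => no
Total occurrences: 2

2


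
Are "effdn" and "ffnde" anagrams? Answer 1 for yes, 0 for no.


Strings: "effdn", "ffnde"
Sorted first:  deffn
Sorted second: deffn
Sorted forms match => anagrams

1


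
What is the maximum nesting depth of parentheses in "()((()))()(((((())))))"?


Input: "()((()))()(((((())))))"
Tracking depth:
  Position 0 '(': depth becomes 1
  Position 1 ')': depth becomes 0
  Position 2 '(': depth becomes 1
  Position 3 '(': depth becomes 2
  Position 4 '(': depth becomes 3
  Position 5 ')': depth becomes 2
  Position 6 ')': depth becomes 1
  Position 7 ')': depth becomes 0
  Position 8 '(': depth becomes 1
  Position 9 ')': depth becomes 0
  Position 10 '(': depth becomes 1
  Position 11 '(': depth becomes 2
  Position 12 '(': depth becomes 3
  Position 13 '(': depth becomes 4
  Position 14 '(': depth becomes 5
  Position 15 '(': depth becomes 6
  Position 16 ')': depth becomes 5
  Position 17 ')': depth becomes 4
  Position 18 ')': depth becomes 3
  Position 19 ')': depth becomes 2
  Position 20 ')': depth becomes 1
  Position 21 ')': depth becomes 0
Maximum depth reached: 6

6


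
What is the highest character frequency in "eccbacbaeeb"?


Input: eccbacbaeeb
Character counts:
  'a': 2
  'b': 3
  'c': 3
  'e': 3
Maximum frequency: 3

3


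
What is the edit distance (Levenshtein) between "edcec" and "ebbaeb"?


Computing edit distance: "edcec" -> "ebbaeb"
DP table:
           e    b    b    a    e    b
      0    1    2    3    4    5    6
  e   1    0    1    2    3    4    5
  d   2    1    1    2    3    4    5
  c   3    2    2    2    3    4    5
  e   4    3    3    3    3    3    4
  c   5    4    4    4    4    4    4
Edit distance = dp[5][6] = 4

4


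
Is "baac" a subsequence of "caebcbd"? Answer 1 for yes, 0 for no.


Check if "baac" is a subsequence of "caebcbd"
Greedy scan:
  Position 0 ('c'): no match needed
  Position 1 ('a'): no match needed
  Position 2 ('e'): no match needed
  Position 3 ('b'): matches sub[0] = 'b'
  Position 4 ('c'): no match needed
  Position 5 ('b'): no match needed
  Position 6 ('d'): no match needed
Only matched 1/4 characters => not a subsequence

0


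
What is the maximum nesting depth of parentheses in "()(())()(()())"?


Input: "()(())()(()())"
Tracking depth:
  Position 0 '(': depth becomes 1
  Position 1 ')': depth becomes 0
  Position 2 '(': depth becomes 1
  Position 3 '(': depth becomes 2
  Position 4 ')': depth becomes 1
  Position 5 ')': depth becomes 0
  Position 6 '(': depth becomes 1
  Position 7 ')': depth becomes 0
  Position 8 '(': depth becomes 1
  Position 9 '(': depth becomes 2
  Position 10 ')': depth becomes 1
  Position 11 '(': depth becomes 2
  Position 12 ')': depth becomes 1
  Position 13 ')': depth becomes 0
Maximum depth reached: 2

2


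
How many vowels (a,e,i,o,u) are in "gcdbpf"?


Input: gcdbpf
Checking each character:
  'g' at position 0: consonant
  'c' at position 1: consonant
  'd' at position 2: consonant
  'b' at position 3: consonant
  'p' at position 4: consonant
  'f' at position 5: consonant
Total vowels: 0

0


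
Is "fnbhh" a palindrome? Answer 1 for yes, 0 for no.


Input: fnbhh
Reversed: hhbnf
  Compare pos 0 ('f') with pos 4 ('h'): MISMATCH
  Compare pos 1 ('n') with pos 3 ('h'): MISMATCH
Result: not a palindrome

0


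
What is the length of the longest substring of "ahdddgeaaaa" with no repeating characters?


Input: "ahdddgeaaaa"
Sliding window (track last position of each char):
  Position 0 ('a'): window [0,0] length 1 -- new best
  Position 1 ('h'): window [0,1] length 2 -- new best
  Position 2 ('d'): window [0,2] length 3 -- new best
  Position 3 ('d'): repeat (last at 2), move window start to 3
  Position 3 ('d'): window [3,3] length 1
  Position 4 ('d'): repeat (last at 3), move window start to 4
  Position 4 ('d'): window [4,4] length 1
  Position 5 ('g'): window [4,5] length 2
  Position 6 ('e'): window [4,6] length 3
  Position 7 ('a'): window [4,7] length 4 -- new best
  Position 8 ('a'): repeat (last at 7), move window start to 8
  Position 8 ('a'): window [8,8] length 1
  Position 9 ('a'): repeat (last at 8), move window start to 9
  Position 9 ('a'): window [9,9] length 1
  Position 10 ('a'): repeat (last at 9), move window start to 10
  Position 10 ('a'): window [10,10] length 1
Longest substring with no repeats: "dgea" with length 4

4


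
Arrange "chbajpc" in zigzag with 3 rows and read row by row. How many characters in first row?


Zigzag "chbajpc" into 3 rows:
Placing characters:
  'c' => row 0
  'h' => row 1
  'b' => row 2
  'a' => row 1
  'j' => row 0
  'p' => row 1
  'c' => row 2
Rows:
  Row 0: "cj"
  Row 1: "hap"
  Row 2: "bc"
First row length: 2

2


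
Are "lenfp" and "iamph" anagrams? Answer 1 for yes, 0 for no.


Strings: "lenfp", "iamph"
Sorted first:  eflnp
Sorted second: ahimp
Differ at position 0: 'e' vs 'a' => not anagrams

0


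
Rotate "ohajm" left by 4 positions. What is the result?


Input: "ohajm", rotate left by 4
First 4 characters: "ohaj"
Remaining characters: "m"
Concatenate remaining + first: "m" + "ohaj" = "mohaj"

mohaj


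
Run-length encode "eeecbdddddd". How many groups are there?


Input: eeecbdddddd
Scanning for consecutive runs:
  Group 1: 'e' x 3 (positions 0-2)
  Group 2: 'c' x 1 (positions 3-3)
  Group 3: 'b' x 1 (positions 4-4)
  Group 4: 'd' x 6 (positions 5-10)
Total groups: 4

4


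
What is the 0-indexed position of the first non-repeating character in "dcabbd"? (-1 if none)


Input: dcabbd
Character frequencies:
  'a': 1
  'b': 2
  'c': 1
  'd': 2
Scanning left to right for freq == 1:
  Position 0 ('d'): freq=2, skip
  Position 1 ('c'): unique! => answer = 1

1


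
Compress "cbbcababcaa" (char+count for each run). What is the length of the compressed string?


Input: cbbcababcaa
Runs:
  'c' x 1 => "c1"
  'b' x 2 => "b2"
  'c' x 1 => "c1"
  'a' x 1 => "a1"
  'b' x 1 => "b1"
  'a' x 1 => "a1"
  'b' x 1 => "b1"
  'c' x 1 => "c1"
  'a' x 2 => "a2"
Compressed: "c1b2c1a1b1a1b1c1a2"
Compressed length: 18

18


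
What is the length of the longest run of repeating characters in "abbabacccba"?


Input: "abbabacccba"
Scanning for longest run:
  Position 1 ('b'): new char, reset run to 1
  Position 2 ('b'): continues run of 'b', length=2
  Position 3 ('a'): new char, reset run to 1
  Position 4 ('b'): new char, reset run to 1
  Position 5 ('a'): new char, reset run to 1
  Position 6 ('c'): new char, reset run to 1
  Position 7 ('c'): continues run of 'c', length=2
  Position 8 ('c'): continues run of 'c', length=3
  Position 9 ('b'): new char, reset run to 1
  Position 10 ('a'): new char, reset run to 1
Longest run: 'c' with length 3

3
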